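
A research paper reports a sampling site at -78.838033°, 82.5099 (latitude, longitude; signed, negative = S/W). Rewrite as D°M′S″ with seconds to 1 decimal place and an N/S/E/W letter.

Latitude is negative → S; |value| = 78.838033
Lat: 0.838033° → 50.28198′; 0.28198 × 60 = 16.919″
Longitude: 0.509900° → 30.59400′; 0.59400 × 60 = 35.640″

78°50′16.9″ S, 82°30′35.6″ E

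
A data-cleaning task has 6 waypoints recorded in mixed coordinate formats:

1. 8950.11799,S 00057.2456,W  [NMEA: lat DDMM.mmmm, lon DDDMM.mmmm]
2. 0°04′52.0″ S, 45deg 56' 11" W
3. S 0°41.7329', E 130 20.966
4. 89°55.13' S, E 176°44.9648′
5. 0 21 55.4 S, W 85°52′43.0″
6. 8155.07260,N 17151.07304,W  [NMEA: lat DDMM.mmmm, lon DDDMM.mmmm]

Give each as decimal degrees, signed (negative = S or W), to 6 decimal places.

1. -89.835300, -0.954093
2. -0.081111, -45.936389
3. -0.695548, 130.349433
4. -89.918833, 176.749413
5. -0.365389, -85.878611
6. 81.917877, -171.851217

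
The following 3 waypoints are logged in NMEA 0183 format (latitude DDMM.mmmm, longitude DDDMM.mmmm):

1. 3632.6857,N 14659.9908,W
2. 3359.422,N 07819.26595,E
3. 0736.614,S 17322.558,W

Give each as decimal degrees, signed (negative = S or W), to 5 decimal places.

1. 36.54476, -146.99985
2. 33.99037, 78.32110
3. -7.61023, -173.37597

Point 1:
  φ: split at 2 digits → 36° and 32.6857′; 36 + 32.6857/60 = 36.544762
  N → positive
  Lon: split at 3 digits → 146° and 59.9908′; 146 + 59.9908/60 = 146.999847
  W → negative
Point 2:
  φ: degrees = first 2 digits = 33, minutes = 59.422; 33 + 59.422/60 = 33.990367
  N → positive
  Longitude: degrees = first 3 digits = 78, minutes = 19.26595; 78 + 19.26595/60 = 78.321099
  E ⇒ keep positive
Point 3:
  φ: split at 2 digits → 07° and 36.614′; 7 + 36.614/60 = 7.610233
  S ⇒ negate
  λ: degrees = first 3 digits = 173, minutes = 22.558; 173 + 22.558/60 = 173.375967
  W ⇒ negate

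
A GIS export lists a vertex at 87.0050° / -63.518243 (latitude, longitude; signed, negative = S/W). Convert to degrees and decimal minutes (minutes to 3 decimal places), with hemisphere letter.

87° 0.300′ N, 63° 31.095′ W

Lat: 87° + 0.005000 × 60 = 87° 0.30000′
Longitude is negative → W; |value| = 63.518243
Lon: minutes = (63.518243 − 63) × 60 = 31.09458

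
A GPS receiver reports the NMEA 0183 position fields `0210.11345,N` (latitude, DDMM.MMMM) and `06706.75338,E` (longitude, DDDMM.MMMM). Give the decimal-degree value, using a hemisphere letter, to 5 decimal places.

φ: degrees = first 2 digits = 2, minutes = 10.11345; 2 + 10.11345/60 = 2.168558
λ: split at 3 digits → 067° and 6.75338′; 67 + 6.75338/60 = 67.112556

2.16856° N, 67.11256° E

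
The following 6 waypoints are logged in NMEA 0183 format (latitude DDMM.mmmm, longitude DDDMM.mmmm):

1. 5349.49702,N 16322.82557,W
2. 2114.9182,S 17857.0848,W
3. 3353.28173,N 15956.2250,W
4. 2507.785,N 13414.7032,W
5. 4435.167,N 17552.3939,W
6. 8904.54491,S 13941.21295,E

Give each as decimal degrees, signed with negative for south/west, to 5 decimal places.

1. 53.82495, -163.38043
2. -21.24864, -178.95141
3. 33.88803, -159.93708
4. 25.12975, -134.24505
5. 44.58612, -175.87323
6. -89.07575, 139.68688

Point 1:
  Latitude: split at 2 digits → 53° and 49.49702′; 53 + 49.49702/60 = 53.824950
  N ⇒ keep positive
  Longitude: degrees = first 3 digits = 163, minutes = 22.82557; 163 + 22.82557/60 = 163.380426
  W → negative
Point 2:
  Lat: degrees = first 2 digits = 21, minutes = 14.9182; 21 + 14.9182/60 = 21.248637
  S → negative
  Longitude: degrees = first 3 digits = 178, minutes = 57.0848; 178 + 57.0848/60 = 178.951413
  W ⇒ negate
Point 3:
  φ: split at 2 digits → 33° and 53.28173′; 33 + 53.28173/60 = 33.888029
  N → positive
  λ: split at 3 digits → 159° and 56.225′; 159 + 56.225/60 = 159.937083
  W ⇒ negate
Point 4:
  Latitude: degrees = first 2 digits = 25, minutes = 7.785; 25 + 7.785/60 = 25.129750
  N → positive
  λ: degrees = first 3 digits = 134, minutes = 14.7032; 134 + 14.7032/60 = 134.245053
  W → negative
Point 5:
  Latitude: degrees = first 2 digits = 44, minutes = 35.167; 44 + 35.167/60 = 44.586117
  N → positive
  Lon: degrees = first 3 digits = 175, minutes = 52.3939; 175 + 52.3939/60 = 175.873232
  W ⇒ negate
Point 6:
  φ: degrees = first 2 digits = 89, minutes = 4.54491; 89 + 4.54491/60 = 89.075749
  hemisphere S, so the sign is −
  λ: split at 3 digits → 139° and 41.21295′; 139 + 41.21295/60 = 139.686883
  E → positive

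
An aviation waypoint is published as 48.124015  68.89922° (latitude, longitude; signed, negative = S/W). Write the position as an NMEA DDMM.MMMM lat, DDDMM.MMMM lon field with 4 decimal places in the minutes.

4807.4409,N / 06853.9532,E

Latitude: fractional part 0.124015 → 7.440900 minutes
λ: minutes = (68.899220 − 68) × 60 = 53.953200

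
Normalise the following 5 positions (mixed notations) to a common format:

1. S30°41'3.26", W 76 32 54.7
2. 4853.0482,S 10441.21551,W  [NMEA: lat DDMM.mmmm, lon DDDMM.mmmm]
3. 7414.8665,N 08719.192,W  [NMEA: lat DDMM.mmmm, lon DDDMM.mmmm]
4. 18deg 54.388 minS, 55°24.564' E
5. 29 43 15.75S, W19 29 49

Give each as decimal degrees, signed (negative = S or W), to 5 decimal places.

1. -30.68424, -76.54853
2. -48.88414, -104.68693
3. 74.24778, -87.31987
4. -18.90647, 55.40940
5. -29.72104, -19.49694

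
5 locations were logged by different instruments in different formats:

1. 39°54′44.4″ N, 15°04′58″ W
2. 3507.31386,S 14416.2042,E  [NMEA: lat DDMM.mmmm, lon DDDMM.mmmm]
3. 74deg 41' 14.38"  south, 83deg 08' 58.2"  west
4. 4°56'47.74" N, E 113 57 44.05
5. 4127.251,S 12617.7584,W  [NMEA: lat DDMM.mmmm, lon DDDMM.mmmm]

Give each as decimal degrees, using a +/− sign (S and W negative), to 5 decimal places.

1. 39.91233, -15.08278
2. -35.12190, 144.27007
3. -74.68733, -83.14950
4. 4.94659, 113.96224
5. -41.45418, -126.29597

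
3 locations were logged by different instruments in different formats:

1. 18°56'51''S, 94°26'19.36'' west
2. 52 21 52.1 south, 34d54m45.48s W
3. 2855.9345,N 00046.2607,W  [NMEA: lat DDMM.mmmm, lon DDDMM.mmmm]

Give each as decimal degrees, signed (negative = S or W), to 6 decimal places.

1. -18.947500, -94.438711
2. -52.364472, -34.912633
3. 28.932242, -0.771012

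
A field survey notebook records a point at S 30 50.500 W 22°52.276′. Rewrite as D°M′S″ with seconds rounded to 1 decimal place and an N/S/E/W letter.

30°50′30.0″ S, 22°52′16.6″ W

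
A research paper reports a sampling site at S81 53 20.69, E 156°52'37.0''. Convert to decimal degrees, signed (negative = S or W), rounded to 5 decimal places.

Latitude: 53′ + 20.69″ = 53.34483′; 81 + 53.34483/60 = 81.889081
S → negative
λ: 156° + 52/60 + 37/3600 = 156 + 0.866667 + 0.010278 = 156.876944
E → positive

-81.88908, 156.87694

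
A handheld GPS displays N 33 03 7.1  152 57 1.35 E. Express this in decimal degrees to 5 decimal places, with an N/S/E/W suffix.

33.05197° N, 152.95038° E

Lat: 3′ + 7.1″ = 3.11833′; 33 + 3.11833/60 = 33.051972
Lon: 152 + 57/60 + 1.35/3600 = 152.950375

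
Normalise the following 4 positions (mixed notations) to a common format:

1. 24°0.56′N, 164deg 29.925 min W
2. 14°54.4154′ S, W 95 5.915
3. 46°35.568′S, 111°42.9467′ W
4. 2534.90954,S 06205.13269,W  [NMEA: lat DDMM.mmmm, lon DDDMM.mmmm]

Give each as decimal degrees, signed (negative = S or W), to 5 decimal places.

1. 24.00933, -164.49875
2. -14.90692, -95.09858
3. -46.59280, -111.71578
4. -25.58183, -62.08554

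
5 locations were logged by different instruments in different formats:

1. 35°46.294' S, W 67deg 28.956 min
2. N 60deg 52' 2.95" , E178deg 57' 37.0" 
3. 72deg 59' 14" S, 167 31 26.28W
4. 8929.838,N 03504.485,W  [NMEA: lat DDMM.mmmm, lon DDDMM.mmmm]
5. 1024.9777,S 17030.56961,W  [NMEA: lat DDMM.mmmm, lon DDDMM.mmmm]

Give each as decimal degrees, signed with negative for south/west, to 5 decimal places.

1. -35.77157, -67.48260
2. 60.86749, 178.96028
3. -72.98722, -167.52397
4. 89.49730, -35.07475
5. -10.41630, -170.50949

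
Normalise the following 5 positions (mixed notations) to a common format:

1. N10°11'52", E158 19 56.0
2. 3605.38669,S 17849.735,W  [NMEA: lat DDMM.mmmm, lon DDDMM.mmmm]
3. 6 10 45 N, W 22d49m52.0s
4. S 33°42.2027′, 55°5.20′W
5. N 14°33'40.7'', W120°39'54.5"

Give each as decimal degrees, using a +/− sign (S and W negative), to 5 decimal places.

Point 1:
  Lat: 11′ + 52″ = 11.86667′; 10 + 11.86667/60 = 10.197778
  N → positive
  λ: 158 + 19/60 + 56/3600 = 158.332222
  E ⇒ keep positive
Point 2:
  Lat: split at 2 digits → 36° and 5.38669′; 36 + 5.38669/60 = 36.089778
  S → negative
  Lon: split at 3 digits → 178° and 49.735′; 178 + 49.735/60 = 178.828917
  W ⇒ negate
Point 3:
  Latitude: 6° + 10/60 + 45/3600 = 6 + 0.166667 + 0.012500 = 6.179167
  N → positive
  λ: 22 + 49/60 + 52/3600 = 22.831111
  hemisphere W, so the sign is −
Point 4:
  Lat: 33 + 42.2027/60 = 33.703378
  S ⇒ negate
  Longitude: 5.2′ = 0.086667°; total 55.086667
  hemisphere W, so the sign is −
Point 5:
  Latitude: 33′ + 40.7″ = 33.67833′; 14 + 33.67833/60 = 14.561306
  N → positive
  λ: 39′ + 54.5″ = 39.90833′; 120 + 39.90833/60 = 120.665139
  hemisphere W, so the sign is −

1. 10.19778, 158.33222
2. -36.08978, -178.82892
3. 6.17917, -22.83111
4. -33.70338, -55.08667
5. 14.56131, -120.66514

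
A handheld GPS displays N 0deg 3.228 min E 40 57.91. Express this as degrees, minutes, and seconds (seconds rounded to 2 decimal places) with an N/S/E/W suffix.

Latitude: fractional minutes 0.22800 × 60 = 13.6800″
Longitude: fractional minutes 0.91000 × 60 = 54.6000″

0°03′13.68″ N, 40°57′54.60″ E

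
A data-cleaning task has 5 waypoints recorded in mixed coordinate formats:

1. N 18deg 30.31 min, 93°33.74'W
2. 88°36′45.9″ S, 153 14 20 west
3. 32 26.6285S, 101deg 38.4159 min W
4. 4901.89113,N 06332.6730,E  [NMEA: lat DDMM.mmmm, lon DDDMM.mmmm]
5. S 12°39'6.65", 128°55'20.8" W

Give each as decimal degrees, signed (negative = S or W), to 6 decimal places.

1. 18.505167, -93.562333
2. -88.612750, -153.238889
3. -32.443808, -101.640265
4. 49.031519, 63.544550
5. -12.651847, -128.922444

Point 1:
  φ: 30.31′ = 0.505167°; total 18.5051667
  N ⇒ keep positive
  Longitude: 33.74′ = 0.562333°; total 93.5623333
  W → negative
Point 2:
  φ: 36′ + 45.9″ = 36.76500′; 88 + 36.76500/60 = 88.6127500
  hemisphere S, so the sign is −
  Longitude: 14′ + 20″ = 14.33333′; 153 + 14.33333/60 = 153.2388889
  hemisphere W, so the sign is −
Point 3:
  Latitude: 32 + 26.6285/60 = 32.4438083
  S → negative
  λ: 101 + 38.4159/60 = 101.6402650
  W ⇒ negate
Point 4:
  Lat: degrees = first 2 digits = 49, minutes = 1.89113; 49 + 1.89113/60 = 49.0315188
  N → positive
  Longitude: degrees = first 3 digits = 63, minutes = 32.673; 63 + 32.673/60 = 63.5445500
  E ⇒ keep positive
Point 5:
  Lat: 12° + 39/60 + 6.65/3600 = 12 + 0.650000 + 0.001847 = 12.6518472
  hemisphere S, so the sign is −
  Lon: 128° + 55/60 + 20.8/3600 = 128 + 0.916667 + 0.005778 = 128.9224444
  hemisphere W, so the sign is −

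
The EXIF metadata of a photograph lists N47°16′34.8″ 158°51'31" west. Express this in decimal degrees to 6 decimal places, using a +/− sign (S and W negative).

47.276333, -158.858611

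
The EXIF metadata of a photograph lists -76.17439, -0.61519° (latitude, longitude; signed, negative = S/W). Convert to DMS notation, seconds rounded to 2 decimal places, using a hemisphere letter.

76°10′27.80″ S, 0°36′54.68″ W

Latitude is negative → S; |value| = 76.174390
Latitude: 0.174390° → 10.46340′; 0.46340 × 60 = 27.8040″
Longitude is negative → W; |value| = 0.615190
λ: whole degrees 0; 36.91140′ → 36′ and 54.6840″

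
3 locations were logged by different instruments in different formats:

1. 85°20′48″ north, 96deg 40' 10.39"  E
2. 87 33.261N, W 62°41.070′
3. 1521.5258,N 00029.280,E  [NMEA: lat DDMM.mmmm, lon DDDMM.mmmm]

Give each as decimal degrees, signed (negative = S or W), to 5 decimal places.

1. 85.34667, 96.66955
2. 87.55435, -62.68450
3. 15.35876, 0.48800

Point 1:
  Lat: 20′ + 48″ = 20.80000′; 85 + 20.80000/60 = 85.346667
  N → positive
  λ: 96° + 40/60 + 10.39/3600 = 96 + 0.666667 + 0.002886 = 96.669553
  E ⇒ keep positive
Point 2:
  Lat: 33.261′ = 0.554350°; total 87.554350
  N ⇒ keep positive
  λ: 62 + 41.07/60 = 62.684500
  W ⇒ negate
Point 3:
  Latitude: split at 2 digits → 15° and 21.5258′; 15 + 21.5258/60 = 15.358763
  N ⇒ keep positive
  Longitude: split at 3 digits → 000° and 29.28′; 0 + 29.28/60 = 0.488000
  E ⇒ keep positive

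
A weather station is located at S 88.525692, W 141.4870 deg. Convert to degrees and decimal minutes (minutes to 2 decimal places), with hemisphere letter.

Latitude: fractional part 0.525692 → 31.5415 minutes
Lon: minutes = (141.487000 − 141) × 60 = 29.2200

88° 31.54′ S, 141° 29.22′ W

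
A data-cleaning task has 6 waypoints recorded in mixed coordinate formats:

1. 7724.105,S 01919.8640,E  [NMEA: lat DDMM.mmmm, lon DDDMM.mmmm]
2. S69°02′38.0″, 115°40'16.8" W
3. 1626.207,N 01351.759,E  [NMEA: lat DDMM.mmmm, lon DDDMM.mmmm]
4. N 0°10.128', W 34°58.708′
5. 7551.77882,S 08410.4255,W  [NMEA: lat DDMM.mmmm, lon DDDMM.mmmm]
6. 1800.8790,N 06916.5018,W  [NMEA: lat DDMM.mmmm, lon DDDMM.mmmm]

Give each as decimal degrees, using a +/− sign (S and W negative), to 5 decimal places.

1. -77.40175, 19.33107
2. -69.04389, -115.67133
3. 16.43678, 13.86265
4. 0.16880, -34.97847
5. -75.86298, -84.17376
6. 18.01465, -69.27503

Point 1:
  Lat: degrees = first 2 digits = 77, minutes = 24.105; 77 + 24.105/60 = 77.401750
  S → negative
  Longitude: degrees = first 3 digits = 19, minutes = 19.864; 19 + 19.864/60 = 19.331067
  E ⇒ keep positive
Point 2:
  Lat: 2′ + 38″ = 2.63333′; 69 + 2.63333/60 = 69.043889
  S → negative
  Lon: 40′ + 16.8″ = 40.28000′; 115 + 40.28000/60 = 115.671333
  W → negative
Point 3:
  Latitude: degrees = first 2 digits = 16, minutes = 26.207; 16 + 26.207/60 = 16.436783
  N ⇒ keep positive
  λ: split at 3 digits → 013° and 51.759′; 13 + 51.759/60 = 13.862650
  E → positive
Point 4:
  φ: 0 + 10.128/60 = 0.168800
  N → positive
  Longitude: 58.708′ = 0.978467°; total 34.978467
  hemisphere W, so the sign is −
Point 5:
  Latitude: split at 2 digits → 75° and 51.77882′; 75 + 51.77882/60 = 75.862980
  hemisphere S, so the sign is −
  Lon: split at 3 digits → 084° and 10.4255′; 84 + 10.4255/60 = 84.173758
  hemisphere W, so the sign is −
Point 6:
  Lat: degrees = first 2 digits = 18, minutes = 0.879; 18 + 0.879/60 = 18.014650
  N → positive
  Lon: degrees = first 3 digits = 69, minutes = 16.5018; 69 + 16.5018/60 = 69.275030
  W ⇒ negate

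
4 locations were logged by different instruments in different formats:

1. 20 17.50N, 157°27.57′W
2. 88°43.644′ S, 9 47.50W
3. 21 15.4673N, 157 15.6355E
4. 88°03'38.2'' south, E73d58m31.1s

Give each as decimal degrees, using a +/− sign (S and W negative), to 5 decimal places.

1. 20.29167, -157.45950
2. -88.72740, -9.79167
3. 21.25779, 157.26059
4. -88.06061, 73.97531

Point 1:
  φ: 20 + 17.5/60 = 20.291667
  N ⇒ keep positive
  Longitude: 157 + 27.57/60 = 157.459500
  W → negative
Point 2:
  Latitude: 88 + 43.644/60 = 88.727400
  S ⇒ negate
  Longitude: 9 + 47.5/60 = 9.791667
  W → negative
Point 3:
  Lat: 15.4673′ = 0.257788°; total 21.257788
  N → positive
  λ: 157 + 15.6355/60 = 157.260592
  E ⇒ keep positive
Point 4:
  φ: 88 + 3/60 + 38.2/3600 = 88.060611
  S → negative
  Longitude: 73 + 58/60 + 31.1/3600 = 73.975306
  E ⇒ keep positive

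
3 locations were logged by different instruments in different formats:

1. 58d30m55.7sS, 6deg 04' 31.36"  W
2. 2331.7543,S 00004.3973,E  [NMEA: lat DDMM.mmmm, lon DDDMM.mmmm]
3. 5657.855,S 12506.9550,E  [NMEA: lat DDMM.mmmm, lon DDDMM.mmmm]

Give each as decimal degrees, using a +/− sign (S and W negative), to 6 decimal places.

Point 1:
  Lat: 58 + 30/60 + 55.7/3600 = 58.5154722
  S ⇒ negate
  Lon: 4′ + 31.36″ = 4.52267′; 6 + 4.52267/60 = 6.0753778
  W ⇒ negate
Point 2:
  φ: split at 2 digits → 23° and 31.7543′; 23 + 31.7543/60 = 23.5292383
  S → negative
  Lon: degrees = first 3 digits = 0, minutes = 4.3973; 0 + 4.3973/60 = 0.0732883
  E → positive
Point 3:
  Latitude: degrees = first 2 digits = 56, minutes = 57.855; 56 + 57.855/60 = 56.9642500
  S ⇒ negate
  Longitude: degrees = first 3 digits = 125, minutes = 6.955; 125 + 6.955/60 = 125.1159167
  E ⇒ keep positive

1. -58.515472, -6.075378
2. -23.529238, 0.073288
3. -56.964250, 125.115917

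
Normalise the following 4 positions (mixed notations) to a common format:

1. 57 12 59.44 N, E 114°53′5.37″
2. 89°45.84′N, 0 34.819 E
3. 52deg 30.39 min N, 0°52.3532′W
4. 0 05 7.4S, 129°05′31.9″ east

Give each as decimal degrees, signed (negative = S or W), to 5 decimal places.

Point 1:
  Latitude: 57° + 12/60 + 59.44/3600 = 57 + 0.200000 + 0.016511 = 57.216511
  N ⇒ keep positive
  Longitude: 53′ + 5.37″ = 53.08950′; 114 + 53.08950/60 = 114.884825
  E ⇒ keep positive
Point 2:
  φ: 89 + 45.84/60 = 89.764000
  N ⇒ keep positive
  Longitude: 34.819′ = 0.580317°; total 0.580317
  E → positive
Point 3:
  Latitude: 52 + 30.39/60 = 52.506500
  N ⇒ keep positive
  λ: 52.3532′ = 0.872553°; total 0.872553
  hemisphere W, so the sign is −
Point 4:
  φ: 0 + 5/60 + 7.4/3600 = 0.085389
  hemisphere S, so the sign is −
  Lon: 5′ + 31.9″ = 5.53167′; 129 + 5.53167/60 = 129.092194
  E → positive

1. 57.21651, 114.88483
2. 89.76400, 0.58032
3. 52.50650, -0.87255
4. -0.08539, 129.09219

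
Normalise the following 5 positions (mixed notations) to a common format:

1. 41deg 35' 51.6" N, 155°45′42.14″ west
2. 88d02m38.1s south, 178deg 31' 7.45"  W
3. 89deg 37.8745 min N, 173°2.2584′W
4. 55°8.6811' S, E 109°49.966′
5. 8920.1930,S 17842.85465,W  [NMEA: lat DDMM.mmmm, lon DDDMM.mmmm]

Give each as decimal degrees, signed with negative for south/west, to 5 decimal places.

1. 41.59767, -155.76171
2. -88.04392, -178.51874
3. 89.63124, -173.03764
4. -55.14469, 109.83277
5. -89.33655, -178.71424

Point 1:
  φ: 35′ + 51.6″ = 35.86000′; 41 + 35.86000/60 = 41.597667
  N → positive
  λ: 45′ + 42.14″ = 45.70233′; 155 + 45.70233/60 = 155.761706
  W → negative
Point 2:
  φ: 2′ + 38.1″ = 2.63500′; 88 + 2.63500/60 = 88.043917
  hemisphere S, so the sign is −
  Lon: 178 + 31/60 + 7.45/3600 = 178.518736
  hemisphere W, so the sign is −
Point 3:
  φ: 37.8745′ = 0.631242°; total 89.631242
  N ⇒ keep positive
  Lon: 173 + 2.2584/60 = 173.037640
  W ⇒ negate
Point 4:
  Latitude: 8.6811′ = 0.144685°; total 55.144685
  S → negative
  Longitude: 49.966′ = 0.832767°; total 109.832767
  E → positive
Point 5:
  φ: split at 2 digits → 89° and 20.193′; 89 + 20.193/60 = 89.336550
  S → negative
  Longitude: split at 3 digits → 178° and 42.85465′; 178 + 42.85465/60 = 178.714244
  W ⇒ negate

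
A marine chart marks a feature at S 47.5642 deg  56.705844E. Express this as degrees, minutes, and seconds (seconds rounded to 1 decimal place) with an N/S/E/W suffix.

47°33′51.1″ S, 56°42′21.0″ E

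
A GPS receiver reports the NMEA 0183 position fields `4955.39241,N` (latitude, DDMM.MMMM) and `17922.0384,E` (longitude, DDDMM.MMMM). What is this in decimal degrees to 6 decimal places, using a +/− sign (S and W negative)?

49.923207, 179.367307

Latitude: degrees = first 2 digits = 49, minutes = 55.39241; 49 + 55.39241/60 = 49.9232068
N → positive
λ: split at 3 digits → 179° and 22.0384′; 179 + 22.0384/60 = 179.3673067
E ⇒ keep positive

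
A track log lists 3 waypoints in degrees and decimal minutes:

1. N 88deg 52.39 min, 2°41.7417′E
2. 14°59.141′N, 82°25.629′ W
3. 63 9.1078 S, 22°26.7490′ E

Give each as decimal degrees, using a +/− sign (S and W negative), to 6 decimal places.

1. 88.873167, 2.695695
2. 14.985683, -82.427150
3. -63.151797, 22.445817

Point 1:
  φ: 88 + 52.39/60 = 88.8731667
  N → positive
  Lon: 41.7417′ = 0.695695°; total 2.6956950
  E → positive
Point 2:
  Latitude: 59.141′ = 0.985683°; total 14.9856833
  N → positive
  λ: 25.629′ = 0.427150°; total 82.4271500
  W → negative
Point 3:
  Lat: 63 + 9.1078/60 = 63.1517967
  S ⇒ negate
  Longitude: 26.749′ = 0.445817°; total 22.4458167
  E → positive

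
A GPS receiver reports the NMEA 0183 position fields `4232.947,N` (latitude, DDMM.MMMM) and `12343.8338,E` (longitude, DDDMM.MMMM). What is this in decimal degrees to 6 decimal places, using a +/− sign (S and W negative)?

42.549117, 123.730563

Latitude: split at 2 digits → 42° and 32.947′; 42 + 32.947/60 = 42.5491167
N ⇒ keep positive
λ: split at 3 digits → 123° and 43.8338′; 123 + 43.8338/60 = 123.7305633
E ⇒ keep positive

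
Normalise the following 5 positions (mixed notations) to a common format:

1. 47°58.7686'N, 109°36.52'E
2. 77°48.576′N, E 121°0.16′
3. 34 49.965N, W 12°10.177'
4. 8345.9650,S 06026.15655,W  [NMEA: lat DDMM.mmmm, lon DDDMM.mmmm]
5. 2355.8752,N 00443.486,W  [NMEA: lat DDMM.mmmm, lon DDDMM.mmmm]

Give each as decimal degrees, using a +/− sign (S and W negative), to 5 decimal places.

Point 1:
  Latitude: 58.7686′ = 0.979477°; total 47.979477
  N ⇒ keep positive
  Lon: 109 + 36.52/60 = 109.608667
  E → positive
Point 2:
  Latitude: 77 + 48.576/60 = 77.809600
  N ⇒ keep positive
  Longitude: 121 + 0.16/60 = 121.002667
  E → positive
Point 3:
  Lat: 34 + 49.965/60 = 34.832750
  N ⇒ keep positive
  Lon: 10.177′ = 0.169617°; total 12.169617
  W → negative
Point 4:
  Latitude: degrees = first 2 digits = 83, minutes = 45.965; 83 + 45.965/60 = 83.766083
  S → negative
  Longitude: degrees = first 3 digits = 60, minutes = 26.15655; 60 + 26.15655/60 = 60.435943
  W ⇒ negate
Point 5:
  Latitude: degrees = first 2 digits = 23, minutes = 55.8752; 23 + 55.8752/60 = 23.931253
  N ⇒ keep positive
  Lon: degrees = first 3 digits = 4, minutes = 43.486; 4 + 43.486/60 = 4.724767
  W → negative

1. 47.97948, 109.60867
2. 77.80960, 121.00267
3. 34.83275, -12.16962
4. -83.76608, -60.43594
5. 23.93125, -4.72477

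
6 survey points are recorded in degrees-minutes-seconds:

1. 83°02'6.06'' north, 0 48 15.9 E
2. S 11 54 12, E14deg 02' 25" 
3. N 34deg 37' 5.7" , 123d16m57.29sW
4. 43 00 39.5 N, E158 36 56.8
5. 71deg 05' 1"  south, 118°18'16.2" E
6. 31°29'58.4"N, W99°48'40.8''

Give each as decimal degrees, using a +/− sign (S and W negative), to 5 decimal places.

Point 1:
  Lat: 83 + 2/60 + 6.06/3600 = 83.035017
  N ⇒ keep positive
  Lon: 48′ + 15.9″ = 48.26500′; 0 + 48.26500/60 = 0.804417
  E ⇒ keep positive
Point 2:
  φ: 54′ + 12″ = 54.20000′; 11 + 54.20000/60 = 11.903333
  hemisphere S, so the sign is −
  Longitude: 14° + 2/60 + 25/3600 = 14 + 0.033333 + 0.006944 = 14.040278
  E → positive
Point 3:
  φ: 34° + 37/60 + 5.7/3600 = 34 + 0.616667 + 0.001583 = 34.618250
  N → positive
  Lon: 123 + 16/60 + 57.29/3600 = 123.282581
  hemisphere W, so the sign is −
Point 4:
  φ: 0′ + 39.5″ = 0.65833′; 43 + 0.65833/60 = 43.010972
  N ⇒ keep positive
  Longitude: 158° + 36/60 + 56.8/3600 = 158 + 0.600000 + 0.015778 = 158.615778
  E → positive
Point 5:
  φ: 5′ + 1″ = 5.01667′; 71 + 5.01667/60 = 71.083611
  S → negative
  λ: 118° + 18/60 + 16.2/3600 = 118 + 0.300000 + 0.004500 = 118.304500
  E → positive
Point 6:
  Lat: 29′ + 58.4″ = 29.97333′; 31 + 29.97333/60 = 31.499556
  N ⇒ keep positive
  Longitude: 99° + 48/60 + 40.8/3600 = 99 + 0.800000 + 0.011333 = 99.811333
  hemisphere W, so the sign is −

1. 83.03502, 0.80442
2. -11.90333, 14.04028
3. 34.61825, -123.28258
4. 43.01097, 158.61578
5. -71.08361, 118.30450
6. 31.49956, -99.81133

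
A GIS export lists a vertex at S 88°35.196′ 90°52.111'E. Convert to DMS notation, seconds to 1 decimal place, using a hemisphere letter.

88°35′11.8″ S, 90°52′6.7″ E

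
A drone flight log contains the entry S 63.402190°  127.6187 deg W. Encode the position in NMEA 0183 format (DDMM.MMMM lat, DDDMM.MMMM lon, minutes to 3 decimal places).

6324.131,S / 12737.122,W

Latitude: minutes = (63.402190 − 63) × 60 = 24.13140
λ: fractional part 0.618700 → 37.12200 minutes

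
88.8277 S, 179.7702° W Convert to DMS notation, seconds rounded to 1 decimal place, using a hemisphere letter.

88°49′39.7″ S, 179°46′12.7″ W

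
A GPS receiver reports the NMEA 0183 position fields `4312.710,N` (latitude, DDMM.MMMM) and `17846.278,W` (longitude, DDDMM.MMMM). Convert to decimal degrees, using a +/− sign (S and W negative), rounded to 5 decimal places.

φ: degrees = first 2 digits = 43, minutes = 12.71; 43 + 12.71/60 = 43.211833
N ⇒ keep positive
Lon: split at 3 digits → 178° and 46.278′; 178 + 46.278/60 = 178.771300
W ⇒ negate

43.21183, -178.77130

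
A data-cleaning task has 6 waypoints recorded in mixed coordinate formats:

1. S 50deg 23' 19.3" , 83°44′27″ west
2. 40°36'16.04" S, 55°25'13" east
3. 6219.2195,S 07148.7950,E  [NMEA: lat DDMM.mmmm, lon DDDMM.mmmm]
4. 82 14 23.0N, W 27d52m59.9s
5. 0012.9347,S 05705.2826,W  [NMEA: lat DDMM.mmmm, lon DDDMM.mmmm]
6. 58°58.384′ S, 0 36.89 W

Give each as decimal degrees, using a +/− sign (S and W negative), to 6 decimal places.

Point 1:
  Latitude: 50° + 23/60 + 19.3/3600 = 50 + 0.383333 + 0.005361 = 50.3886944
  hemisphere S, so the sign is −
  λ: 44′ + 27″ = 44.45000′; 83 + 44.45000/60 = 83.7408333
  W → negative
Point 2:
  Lat: 40° + 36/60 + 16.04/3600 = 40 + 0.600000 + 0.004456 = 40.6044556
  S ⇒ negate
  Lon: 55° + 25/60 + 13/3600 = 55 + 0.416667 + 0.003611 = 55.4202778
  E ⇒ keep positive
Point 3:
  Latitude: degrees = first 2 digits = 62, minutes = 19.2195; 62 + 19.2195/60 = 62.3203250
  S → negative
  Longitude: split at 3 digits → 071° and 48.795′; 71 + 48.795/60 = 71.8132500
  E ⇒ keep positive
Point 4:
  Latitude: 14′ + 23″ = 14.38333′; 82 + 14.38333/60 = 82.2397222
  N → positive
  Longitude: 52′ + 59.9″ = 52.99833′; 27 + 52.99833/60 = 27.8833056
  W → negative
Point 5:
  Latitude: split at 2 digits → 00° and 12.9347′; 0 + 12.9347/60 = 0.2155783
  S → negative
  λ: degrees = first 3 digits = 57, minutes = 5.2826; 57 + 5.2826/60 = 57.0880433
  W ⇒ negate
Point 6:
  φ: 58.384′ = 0.973067°; total 58.9730667
  hemisphere S, so the sign is −
  λ: 0 + 36.89/60 = 0.6148333
  W → negative

1. -50.388694, -83.740833
2. -40.604456, 55.420278
3. -62.320325, 71.813250
4. 82.239722, -27.883306
5. -0.215578, -57.088043
6. -58.973067, -0.614833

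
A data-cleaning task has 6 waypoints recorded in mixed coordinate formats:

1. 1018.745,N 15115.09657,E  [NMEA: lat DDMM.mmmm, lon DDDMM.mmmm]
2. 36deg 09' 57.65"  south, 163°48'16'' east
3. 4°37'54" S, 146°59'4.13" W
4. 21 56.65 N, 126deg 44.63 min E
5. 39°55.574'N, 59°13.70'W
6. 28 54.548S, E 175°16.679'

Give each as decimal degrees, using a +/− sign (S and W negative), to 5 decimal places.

1. 10.31242, 151.25161
2. -36.16601, 163.80444
3. -4.63167, -146.98448
4. 21.94417, 126.74383
5. 39.92623, -59.22833
6. -28.90913, 175.27798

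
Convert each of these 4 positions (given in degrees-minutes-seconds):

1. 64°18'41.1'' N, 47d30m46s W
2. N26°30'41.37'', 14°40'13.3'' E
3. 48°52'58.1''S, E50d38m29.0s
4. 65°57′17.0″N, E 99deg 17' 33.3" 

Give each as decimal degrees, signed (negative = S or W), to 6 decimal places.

Point 1:
  Latitude: 64° + 18/60 + 41.1/3600 = 64 + 0.300000 + 0.011417 = 64.3114167
  N ⇒ keep positive
  Lon: 47° + 30/60 + 46/3600 = 47 + 0.500000 + 0.012778 = 47.5127778
  hemisphere W, so the sign is −
Point 2:
  Latitude: 30′ + 41.37″ = 30.68950′; 26 + 30.68950/60 = 26.5114917
  N → positive
  λ: 14 + 40/60 + 13.3/3600 = 14.6703611
  E ⇒ keep positive
Point 3:
  φ: 48° + 52/60 + 58.1/3600 = 48 + 0.866667 + 0.016139 = 48.8828056
  S → negative
  Longitude: 50° + 38/60 + 29/3600 = 50 + 0.633333 + 0.008056 = 50.6413889
  E → positive
Point 4:
  φ: 65° + 57/60 + 17/3600 = 65 + 0.950000 + 0.004722 = 65.9547222
  N → positive
  Longitude: 17′ + 33.3″ = 17.55500′; 99 + 17.55500/60 = 99.2925833
  E ⇒ keep positive

1. 64.311417, -47.512778
2. 26.511492, 14.670361
3. -48.882806, 50.641389
4. 65.954722, 99.292583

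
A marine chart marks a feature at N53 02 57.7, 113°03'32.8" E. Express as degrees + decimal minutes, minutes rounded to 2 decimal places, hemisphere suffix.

Lat: 2 + 57.7/60 = 2.9617′
Longitude: seconds/60 = 0.54667; minutes = 3 + 0.54667 = 3.5467

53° 2.96′ N, 113° 3.55′ E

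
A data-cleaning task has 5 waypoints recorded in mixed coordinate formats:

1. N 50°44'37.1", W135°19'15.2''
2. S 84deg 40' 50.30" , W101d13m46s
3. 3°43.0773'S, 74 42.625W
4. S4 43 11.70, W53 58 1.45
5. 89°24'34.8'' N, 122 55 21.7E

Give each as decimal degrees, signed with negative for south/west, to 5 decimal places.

Point 1:
  Lat: 50° + 44/60 + 37.1/3600 = 50 + 0.733333 + 0.010306 = 50.743639
  N → positive
  λ: 135° + 19/60 + 15.2/3600 = 135 + 0.316667 + 0.004222 = 135.320889
  W ⇒ negate
Point 2:
  φ: 40′ + 50.3″ = 40.83833′; 84 + 40.83833/60 = 84.680639
  S → negative
  Lon: 101° + 13/60 + 46/3600 = 101 + 0.216667 + 0.012778 = 101.229444
  W → negative
Point 3:
  φ: 43.0773′ = 0.717955°; total 3.717955
  S → negative
  λ: 42.625′ = 0.710417°; total 74.710417
  W ⇒ negate
Point 4:
  φ: 43′ + 11.7″ = 43.19500′; 4 + 43.19500/60 = 4.719917
  hemisphere S, so the sign is −
  λ: 53° + 58/60 + 1.45/3600 = 53 + 0.966667 + 0.000403 = 53.967069
  hemisphere W, so the sign is −
Point 5:
  Latitude: 24′ + 34.8″ = 24.58000′; 89 + 24.58000/60 = 89.409667
  N → positive
  Longitude: 122° + 55/60 + 21.7/3600 = 122 + 0.916667 + 0.006028 = 122.922694
  E → positive

1. 50.74364, -135.32089
2. -84.68064, -101.22944
3. -3.71796, -74.71042
4. -4.71992, -53.96707
5. 89.40967, 122.92269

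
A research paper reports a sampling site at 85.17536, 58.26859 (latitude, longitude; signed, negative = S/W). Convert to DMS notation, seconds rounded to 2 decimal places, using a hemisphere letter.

Latitude: whole degrees 85; 10.52160′ → 10′ and 31.2960″
Lon: 0.268590° → 16.11540′; 0.11540 × 60 = 6.9240″

85°10′31.30″ N, 58°16′6.92″ E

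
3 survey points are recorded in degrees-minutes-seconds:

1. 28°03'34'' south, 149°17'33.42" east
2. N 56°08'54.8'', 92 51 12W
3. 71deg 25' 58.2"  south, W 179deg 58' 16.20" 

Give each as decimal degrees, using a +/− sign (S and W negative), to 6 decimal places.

Point 1:
  Latitude: 3′ + 34″ = 3.56667′; 28 + 3.56667/60 = 28.0594444
  hemisphere S, so the sign is −
  Lon: 17′ + 33.42″ = 17.55700′; 149 + 17.55700/60 = 149.2926167
  E ⇒ keep positive
Point 2:
  Lat: 56 + 8/60 + 54.8/3600 = 56.1485556
  N ⇒ keep positive
  λ: 92° + 51/60 + 12/3600 = 92 + 0.850000 + 0.003333 = 92.8533333
  W ⇒ negate
Point 3:
  Latitude: 25′ + 58.2″ = 25.97000′; 71 + 25.97000/60 = 71.4328333
  S → negative
  Longitude: 179° + 58/60 + 16.2/3600 = 179 + 0.966667 + 0.004500 = 179.9711667
  W → negative

1. -28.059444, 149.292617
2. 56.148556, -92.853333
3. -71.432833, -179.971167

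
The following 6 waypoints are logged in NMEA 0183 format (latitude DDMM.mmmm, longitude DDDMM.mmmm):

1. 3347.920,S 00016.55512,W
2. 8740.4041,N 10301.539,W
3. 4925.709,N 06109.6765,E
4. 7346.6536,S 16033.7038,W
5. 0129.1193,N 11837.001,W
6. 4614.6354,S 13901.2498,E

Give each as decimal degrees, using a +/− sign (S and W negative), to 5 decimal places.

Point 1:
  Latitude: split at 2 digits → 33° and 47.92′; 33 + 47.92/60 = 33.798667
  S → negative
  λ: split at 3 digits → 000° and 16.55512′; 0 + 16.55512/60 = 0.275919
  W ⇒ negate
Point 2:
  Latitude: degrees = first 2 digits = 87, minutes = 40.4041; 87 + 40.4041/60 = 87.673402
  N ⇒ keep positive
  λ: split at 3 digits → 103° and 1.539′; 103 + 1.539/60 = 103.025650
  W ⇒ negate
Point 3:
  φ: degrees = first 2 digits = 49, minutes = 25.709; 49 + 25.709/60 = 49.428483
  N → positive
  Lon: split at 3 digits → 061° and 9.6765′; 61 + 9.6765/60 = 61.161275
  E → positive
Point 4:
  φ: degrees = first 2 digits = 73, minutes = 46.6536; 73 + 46.6536/60 = 73.777560
  hemisphere S, so the sign is −
  Longitude: degrees = first 3 digits = 160, minutes = 33.7038; 160 + 33.7038/60 = 160.561730
  W ⇒ negate
Point 5:
  Latitude: degrees = first 2 digits = 1, minutes = 29.1193; 1 + 29.1193/60 = 1.485322
  N → positive
  λ: degrees = first 3 digits = 118, minutes = 37.001; 118 + 37.001/60 = 118.616683
  W ⇒ negate
Point 6:
  φ: degrees = first 2 digits = 46, minutes = 14.6354; 46 + 14.6354/60 = 46.243923
  S ⇒ negate
  λ: degrees = first 3 digits = 139, minutes = 1.2498; 139 + 1.2498/60 = 139.020830
  E ⇒ keep positive

1. -33.79867, -0.27592
2. 87.67340, -103.02565
3. 49.42848, 61.16128
4. -73.77756, -160.56173
5. 1.48532, -118.61668
6. -46.24392, 139.02083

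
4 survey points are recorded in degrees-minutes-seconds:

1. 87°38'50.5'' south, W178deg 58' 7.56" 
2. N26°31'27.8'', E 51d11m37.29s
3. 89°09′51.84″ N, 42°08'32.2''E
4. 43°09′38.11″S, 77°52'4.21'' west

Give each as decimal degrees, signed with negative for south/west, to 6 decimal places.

1. -87.647361, -178.968767
2. 26.524389, 51.193692
3. 89.164400, 42.142278
4. -43.160586, -77.867836

Point 1:
  Lat: 87° + 38/60 + 50.5/3600 = 87 + 0.633333 + 0.014028 = 87.6473611
  S ⇒ negate
  Lon: 178° + 58/60 + 7.56/3600 = 178 + 0.966667 + 0.002100 = 178.9687667
  W → negative
Point 2:
  φ: 26 + 31/60 + 27.8/3600 = 26.5243889
  N → positive
  Longitude: 51 + 11/60 + 37.29/3600 = 51.1936917
  E ⇒ keep positive
Point 3:
  Lat: 9′ + 51.84″ = 9.86400′; 89 + 9.86400/60 = 89.1644000
  N → positive
  Longitude: 42° + 8/60 + 32.2/3600 = 42 + 0.133333 + 0.008944 = 42.1422778
  E ⇒ keep positive
Point 4:
  φ: 9′ + 38.11″ = 9.63517′; 43 + 9.63517/60 = 43.1605861
  S → negative
  Lon: 52′ + 4.21″ = 52.07017′; 77 + 52.07017/60 = 77.8678361
  hemisphere W, so the sign is −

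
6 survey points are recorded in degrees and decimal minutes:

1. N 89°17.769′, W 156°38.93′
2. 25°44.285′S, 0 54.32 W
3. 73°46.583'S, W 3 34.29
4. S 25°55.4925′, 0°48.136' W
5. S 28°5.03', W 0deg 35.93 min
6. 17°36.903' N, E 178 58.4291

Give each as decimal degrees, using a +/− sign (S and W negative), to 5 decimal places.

1. 89.29615, -156.64883
2. -25.73808, -0.90533
3. -73.77638, -3.57150
4. -25.92488, -0.80227
5. -28.08383, -0.59883
6. 17.61505, 178.97382

Point 1:
  φ: 17.769′ = 0.296150°; total 89.296150
  N ⇒ keep positive
  λ: 156 + 38.93/60 = 156.648833
  W → negative
Point 2:
  Latitude: 44.285′ = 0.738083°; total 25.738083
  S → negative
  Longitude: 0 + 54.32/60 = 0.905333
  W ⇒ negate
Point 3:
  Latitude: 73 + 46.583/60 = 73.776383
  S → negative
  λ: 34.29′ = 0.571500°; total 3.571500
  W ⇒ negate
Point 4:
  Lat: 25 + 55.4925/60 = 25.924875
  S ⇒ negate
  λ: 48.136′ = 0.802267°; total 0.802267
  W → negative
Point 5:
  φ: 28 + 5.03/60 = 28.083833
  S → negative
  Longitude: 35.93′ = 0.598833°; total 0.598833
  W → negative
Point 6:
  φ: 17 + 36.903/60 = 17.615050
  N ⇒ keep positive
  Lon: 178 + 58.4291/60 = 178.973818
  E → positive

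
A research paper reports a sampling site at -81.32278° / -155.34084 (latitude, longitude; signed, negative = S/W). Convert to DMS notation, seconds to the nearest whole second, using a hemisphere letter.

81°19′22″ S, 155°20′27″ W

Latitude is negative → S; |value| = 81.322780
Lat: 0.322780° → 19.36680′; 0.36680 × 60 = 22.01″
Longitude is negative → W; |value| = 155.340840
λ: whole degrees 155; 20.45040′ → 20′ and 27.02″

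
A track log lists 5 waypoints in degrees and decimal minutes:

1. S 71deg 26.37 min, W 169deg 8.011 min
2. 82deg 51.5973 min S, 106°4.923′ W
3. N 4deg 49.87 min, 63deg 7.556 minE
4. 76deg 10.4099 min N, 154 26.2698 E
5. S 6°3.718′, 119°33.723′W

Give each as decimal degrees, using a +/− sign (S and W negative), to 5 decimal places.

Point 1:
  φ: 26.37′ = 0.439500°; total 71.439500
  hemisphere S, so the sign is −
  λ: 8.011′ = 0.133517°; total 169.133517
  W → negative
Point 2:
  Latitude: 82 + 51.5973/60 = 82.859955
  hemisphere S, so the sign is −
  λ: 106 + 4.923/60 = 106.082050
  hemisphere W, so the sign is −
Point 3:
  φ: 4 + 49.87/60 = 4.831167
  N ⇒ keep positive
  Longitude: 7.556′ = 0.125933°; total 63.125933
  E ⇒ keep positive
Point 4:
  φ: 10.4099′ = 0.173498°; total 76.173498
  N ⇒ keep positive
  λ: 26.2698′ = 0.437830°; total 154.437830
  E ⇒ keep positive
Point 5:
  φ: 6 + 3.718/60 = 6.061967
  hemisphere S, so the sign is −
  Lon: 33.723′ = 0.562050°; total 119.562050
  hemisphere W, so the sign is −

1. -71.43950, -169.13352
2. -82.85996, -106.08205
3. 4.83117, 63.12593
4. 76.17350, 154.43783
5. -6.06197, -119.56205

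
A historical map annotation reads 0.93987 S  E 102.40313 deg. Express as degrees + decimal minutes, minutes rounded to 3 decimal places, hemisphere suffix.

0° 56.392′ S, 102° 24.188′ E

Lat: minutes = (0.939870 − 0) × 60 = 56.39220
Longitude: minutes = (102.403130 − 102) × 60 = 24.18780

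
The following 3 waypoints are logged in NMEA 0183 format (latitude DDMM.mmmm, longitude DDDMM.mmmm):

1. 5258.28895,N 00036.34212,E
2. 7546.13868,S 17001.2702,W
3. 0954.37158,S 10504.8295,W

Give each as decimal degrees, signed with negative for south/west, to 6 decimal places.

1. 52.971483, 0.605702
2. -75.768978, -170.021170
3. -9.906193, -105.080492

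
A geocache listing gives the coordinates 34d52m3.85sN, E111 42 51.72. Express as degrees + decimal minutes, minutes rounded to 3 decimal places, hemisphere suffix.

Lat: 52 + 3.85/60 = 52.06417′
Lon: seconds/60 = 0.86200; minutes = 42 + 0.86200 = 42.86200

34° 52.064′ N, 111° 42.862′ E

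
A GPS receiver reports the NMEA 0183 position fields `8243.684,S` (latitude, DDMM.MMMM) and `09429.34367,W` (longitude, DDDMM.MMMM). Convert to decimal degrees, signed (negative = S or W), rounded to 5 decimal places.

-82.72807, -94.48906

Latitude: degrees = first 2 digits = 82, minutes = 43.684; 82 + 43.684/60 = 82.728067
hemisphere S, so the sign is −
Lon: split at 3 digits → 094° and 29.34367′; 94 + 29.34367/60 = 94.489061
hemisphere W, so the sign is −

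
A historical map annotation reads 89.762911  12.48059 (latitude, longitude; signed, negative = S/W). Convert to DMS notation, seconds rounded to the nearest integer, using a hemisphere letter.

89°45′46″ N, 12°28′50″ E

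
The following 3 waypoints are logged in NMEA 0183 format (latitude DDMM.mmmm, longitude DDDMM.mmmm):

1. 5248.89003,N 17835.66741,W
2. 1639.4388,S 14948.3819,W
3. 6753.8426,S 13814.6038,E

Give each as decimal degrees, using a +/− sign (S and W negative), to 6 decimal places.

Point 1:
  φ: split at 2 digits → 52° and 48.89003′; 52 + 48.89003/60 = 52.8148338
  N → positive
  λ: degrees = first 3 digits = 178, minutes = 35.66741; 178 + 35.66741/60 = 178.5944568
  W ⇒ negate
Point 2:
  Lat: split at 2 digits → 16° and 39.4388′; 16 + 39.4388/60 = 16.6573133
  S ⇒ negate
  Lon: split at 3 digits → 149° and 48.3819′; 149 + 48.3819/60 = 149.8063650
  W → negative
Point 3:
  φ: split at 2 digits → 67° and 53.8426′; 67 + 53.8426/60 = 67.8973767
  S → negative
  λ: split at 3 digits → 138° and 14.6038′; 138 + 14.6038/60 = 138.2433967
  E ⇒ keep positive

1. 52.814834, -178.594457
2. -16.657313, -149.806365
3. -67.897377, 138.243397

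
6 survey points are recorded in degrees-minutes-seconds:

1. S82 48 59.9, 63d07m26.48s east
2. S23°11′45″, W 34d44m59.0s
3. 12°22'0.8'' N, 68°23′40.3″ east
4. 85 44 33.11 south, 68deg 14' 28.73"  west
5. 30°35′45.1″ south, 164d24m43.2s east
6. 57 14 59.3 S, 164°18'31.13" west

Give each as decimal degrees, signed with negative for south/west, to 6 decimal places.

1. -82.816639, 63.124022
2. -23.195833, -34.749722
3. 12.366889, 68.394528
4. -85.742531, -68.241314
5. -30.595861, 164.412000
6. -57.249806, -164.308647

Point 1:
  φ: 82° + 48/60 + 59.9/3600 = 82 + 0.800000 + 0.016639 = 82.8166389
  S → negative
  Lon: 63° + 7/60 + 26.48/3600 = 63 + 0.116667 + 0.007356 = 63.1240222
  E ⇒ keep positive
Point 2:
  Latitude: 23° + 11/60 + 45/3600 = 23 + 0.183333 + 0.012500 = 23.1958333
  S → negative
  Lon: 44′ + 59″ = 44.98333′; 34 + 44.98333/60 = 34.7497222
  hemisphere W, so the sign is −
Point 3:
  φ: 12 + 22/60 + 0.8/3600 = 12.3668889
  N → positive
  λ: 68 + 23/60 + 40.3/3600 = 68.3945278
  E → positive
Point 4:
  φ: 85 + 44/60 + 33.11/3600 = 85.7425306
  S ⇒ negate
  λ: 68 + 14/60 + 28.73/3600 = 68.2413139
  W → negative
Point 5:
  Latitude: 30° + 35/60 + 45.1/3600 = 30 + 0.583333 + 0.012528 = 30.5958611
  hemisphere S, so the sign is −
  λ: 164 + 24/60 + 43.2/3600 = 164.4120000
  E ⇒ keep positive
Point 6:
  Lat: 57 + 14/60 + 59.3/3600 = 57.2498056
  S → negative
  Longitude: 18′ + 31.13″ = 18.51883′; 164 + 18.51883/60 = 164.3086472
  W → negative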